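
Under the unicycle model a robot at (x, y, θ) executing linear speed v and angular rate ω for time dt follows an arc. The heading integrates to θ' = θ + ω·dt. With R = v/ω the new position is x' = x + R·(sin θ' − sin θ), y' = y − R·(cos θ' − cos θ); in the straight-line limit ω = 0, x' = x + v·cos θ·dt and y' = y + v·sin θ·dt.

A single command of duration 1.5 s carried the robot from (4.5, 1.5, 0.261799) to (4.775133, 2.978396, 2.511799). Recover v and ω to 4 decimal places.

Δθ = 2.511799 − 0.261799 = 2.250000
ω = Δθ/dt = 2.250000/1.5 = 1.5000
R = −Δy/(cos θ' − cos θ) = 0.8333
v = R·ω = 0.8333·1.5000 = 1.2500

v = 1.2500, ω = 1.5000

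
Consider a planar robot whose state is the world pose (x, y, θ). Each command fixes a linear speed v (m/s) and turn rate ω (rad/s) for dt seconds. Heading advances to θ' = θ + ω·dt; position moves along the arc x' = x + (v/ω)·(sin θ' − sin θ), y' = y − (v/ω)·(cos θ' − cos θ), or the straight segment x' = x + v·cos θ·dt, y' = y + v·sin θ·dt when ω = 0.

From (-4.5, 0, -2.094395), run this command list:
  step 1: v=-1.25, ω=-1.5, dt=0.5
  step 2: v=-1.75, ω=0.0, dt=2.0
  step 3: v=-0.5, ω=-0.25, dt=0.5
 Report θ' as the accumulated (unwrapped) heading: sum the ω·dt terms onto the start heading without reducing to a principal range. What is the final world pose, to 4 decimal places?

step 1: θ'=-2.8444 (R=0.8333) → pose (-4.0223, 0.3801, -2.8444)
step 2: θ'=-2.8444 (straight) → pose (-0.6758, 1.4051, -2.8444)
step 3: θ'=-2.9694 (R=2.0000) → pose (-0.4328, 1.4632, -2.9694)

(-0.4328, 1.4632, -2.9694)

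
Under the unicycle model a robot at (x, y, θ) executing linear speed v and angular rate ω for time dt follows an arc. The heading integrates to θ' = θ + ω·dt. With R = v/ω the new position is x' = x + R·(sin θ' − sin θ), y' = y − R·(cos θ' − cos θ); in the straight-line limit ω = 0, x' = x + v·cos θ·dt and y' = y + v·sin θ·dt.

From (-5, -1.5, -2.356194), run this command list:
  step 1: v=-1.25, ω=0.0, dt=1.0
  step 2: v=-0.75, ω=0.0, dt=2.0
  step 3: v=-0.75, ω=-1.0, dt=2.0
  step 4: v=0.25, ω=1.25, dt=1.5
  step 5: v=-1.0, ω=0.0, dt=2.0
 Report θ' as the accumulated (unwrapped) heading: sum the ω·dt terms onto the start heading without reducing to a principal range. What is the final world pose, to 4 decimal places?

step 1: θ'=-2.3562 (straight) → pose (-4.1161, -0.6161, -2.3562)
step 2: θ'=-2.3562 (straight) → pose (-3.0555, 0.4445, -2.3562)
step 3: θ'=-4.3562 (R=0.7500) → pose (-1.8222, 0.1757, -4.3562)
step 4: θ'=-2.4812 (R=0.2000) → pose (-2.1323, 0.2640, -2.4812)
step 5: θ'=-2.4812 (straight) → pose (-0.5528, 1.4908, -2.4812)

(-0.5528, 1.4908, -2.4812)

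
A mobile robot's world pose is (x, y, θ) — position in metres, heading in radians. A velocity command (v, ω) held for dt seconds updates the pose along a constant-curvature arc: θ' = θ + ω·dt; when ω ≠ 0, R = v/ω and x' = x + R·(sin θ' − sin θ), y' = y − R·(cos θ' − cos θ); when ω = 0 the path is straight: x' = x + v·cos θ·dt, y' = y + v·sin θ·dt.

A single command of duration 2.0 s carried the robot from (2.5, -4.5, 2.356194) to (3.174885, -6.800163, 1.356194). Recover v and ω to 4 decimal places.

Δθ = 1.356194 − 2.356194 = -1.000000
ω = Δθ/dt = -1.000000/2.0 = -0.5000
R = −Δy/(cos θ' − cos θ) = 2.5000
v = R·ω = 2.5000·-0.5000 = -1.2500

v = -1.2500, ω = -0.5000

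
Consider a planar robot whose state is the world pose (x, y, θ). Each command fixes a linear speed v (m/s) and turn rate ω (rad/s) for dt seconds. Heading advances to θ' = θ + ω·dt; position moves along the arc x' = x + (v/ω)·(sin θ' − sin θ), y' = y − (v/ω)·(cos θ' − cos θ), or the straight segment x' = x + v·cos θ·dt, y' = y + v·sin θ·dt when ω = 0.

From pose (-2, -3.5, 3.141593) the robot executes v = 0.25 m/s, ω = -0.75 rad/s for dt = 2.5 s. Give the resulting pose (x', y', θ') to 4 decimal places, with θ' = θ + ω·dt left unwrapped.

θ' = 3.1416 + -0.75·2.5 = 1.2666
R = v/ω = 0.25/-0.75 = -0.3333
x' = -2 + -0.3333·(sin 1.2666 − sin 3.1416) = -2.3180
y' = -3.5 − -0.3333·(cos 1.2666 − cos 3.1416) = -3.0668

(-2.3180, -3.0668, 1.2666)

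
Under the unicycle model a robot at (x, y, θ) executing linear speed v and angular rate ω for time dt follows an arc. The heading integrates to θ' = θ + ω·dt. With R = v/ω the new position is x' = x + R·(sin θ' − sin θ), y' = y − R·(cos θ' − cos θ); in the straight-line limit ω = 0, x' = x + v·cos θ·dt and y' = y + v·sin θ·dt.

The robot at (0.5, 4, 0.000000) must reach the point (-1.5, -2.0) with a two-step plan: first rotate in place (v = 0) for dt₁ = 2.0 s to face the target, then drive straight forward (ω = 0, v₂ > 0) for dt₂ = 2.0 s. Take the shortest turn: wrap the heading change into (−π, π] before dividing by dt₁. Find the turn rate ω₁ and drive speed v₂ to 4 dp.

heading to target = atan2(-2−4, -1.5−0.5) = -1.8925
Δθ = wrap(-1.8925 − 0.0000) = -1.8925; ω₁ = Δθ/dt₁ = -0.9463
distance = √((-1.5−0.5)² + (-2−4)²) = 6.3246; v₂ = distance/dt₂ = 3.1623

ω₁ = -0.9463, v₂ = 3.1623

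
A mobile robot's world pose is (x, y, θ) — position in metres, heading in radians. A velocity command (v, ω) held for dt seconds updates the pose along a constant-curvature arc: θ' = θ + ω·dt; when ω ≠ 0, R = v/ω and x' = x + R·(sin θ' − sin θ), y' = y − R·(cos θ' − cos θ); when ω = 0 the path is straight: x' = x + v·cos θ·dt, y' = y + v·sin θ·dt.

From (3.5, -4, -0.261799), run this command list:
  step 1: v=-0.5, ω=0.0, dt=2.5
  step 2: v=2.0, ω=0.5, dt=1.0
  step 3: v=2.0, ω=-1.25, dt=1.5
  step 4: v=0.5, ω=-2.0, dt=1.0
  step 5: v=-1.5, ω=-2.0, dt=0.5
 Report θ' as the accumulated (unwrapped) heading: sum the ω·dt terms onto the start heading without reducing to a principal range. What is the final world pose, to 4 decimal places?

(6.2689, -6.1669, -4.6368)

step 1: θ'=-0.2618 (straight) → pose (2.2926, -3.6765, -0.2618)
step 2: θ'=0.2382 (R=4.0000) → pose (4.2717, -3.6998, 0.2382)
step 3: θ'=-1.6368 (R=-1.6000) → pose (6.2457, -5.3602, -1.6368)
step 4: θ'=-3.6368 (R=-0.2500) → pose (5.8775, -5.5637, -3.6368)
step 5: θ'=-4.6368 (R=0.7500) → pose (6.2689, -6.1669, -4.6368)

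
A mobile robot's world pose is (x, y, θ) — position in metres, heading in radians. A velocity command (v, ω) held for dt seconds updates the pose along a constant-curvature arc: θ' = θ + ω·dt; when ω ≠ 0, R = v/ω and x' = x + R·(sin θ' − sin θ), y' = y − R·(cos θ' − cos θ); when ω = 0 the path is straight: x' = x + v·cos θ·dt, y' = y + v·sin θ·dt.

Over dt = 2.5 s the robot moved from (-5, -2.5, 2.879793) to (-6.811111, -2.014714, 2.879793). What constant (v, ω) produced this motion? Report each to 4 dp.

v = 0.7500, ω = 0.0000

Δθ = 2.879793 − 2.879793 = 0.000000
ω = Δθ/dt = 0.000000/2.5 = 0.0000
ω = 0 → v = (Δx·cos θ + Δy·sin θ)/dt = 0.7500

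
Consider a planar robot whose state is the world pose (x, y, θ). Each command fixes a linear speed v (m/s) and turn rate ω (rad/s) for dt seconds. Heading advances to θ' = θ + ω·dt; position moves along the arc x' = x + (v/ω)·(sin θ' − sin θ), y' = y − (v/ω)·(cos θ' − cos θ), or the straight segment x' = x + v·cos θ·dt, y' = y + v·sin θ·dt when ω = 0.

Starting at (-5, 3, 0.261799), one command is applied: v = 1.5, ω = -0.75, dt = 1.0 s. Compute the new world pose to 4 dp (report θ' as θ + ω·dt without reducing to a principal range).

θ' = 0.2618 + -0.75·1.0 = -0.4882
R = v/ω = 1.5/-0.75 = -2.0000
x' = -5 + -2.0000·(sin -0.4882 − sin 0.2618) = -3.5443
y' = 3 − -2.0000·(cos -0.4882 − cos 0.2618) = 2.8345

(-3.5443, 2.8345, -0.4882)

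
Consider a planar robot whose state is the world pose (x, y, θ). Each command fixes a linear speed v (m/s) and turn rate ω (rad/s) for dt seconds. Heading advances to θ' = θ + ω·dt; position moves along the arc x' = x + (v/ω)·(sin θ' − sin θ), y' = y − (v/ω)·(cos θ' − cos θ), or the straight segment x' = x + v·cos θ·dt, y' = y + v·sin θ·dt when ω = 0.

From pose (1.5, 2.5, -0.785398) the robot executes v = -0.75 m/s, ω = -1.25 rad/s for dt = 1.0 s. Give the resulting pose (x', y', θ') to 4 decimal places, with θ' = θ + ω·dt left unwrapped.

θ' = -0.7854 + -1.25·1.0 = -2.0354
R = v/ω = -0.75/-1.25 = 0.6000
x' = 1.5 + 0.6000·(sin -2.0354 − sin -0.7854) = 1.3879
y' = 2.5 − 0.6000·(cos -2.0354 − cos -0.7854) = 3.1931

(1.3879, 3.1931, -2.0354)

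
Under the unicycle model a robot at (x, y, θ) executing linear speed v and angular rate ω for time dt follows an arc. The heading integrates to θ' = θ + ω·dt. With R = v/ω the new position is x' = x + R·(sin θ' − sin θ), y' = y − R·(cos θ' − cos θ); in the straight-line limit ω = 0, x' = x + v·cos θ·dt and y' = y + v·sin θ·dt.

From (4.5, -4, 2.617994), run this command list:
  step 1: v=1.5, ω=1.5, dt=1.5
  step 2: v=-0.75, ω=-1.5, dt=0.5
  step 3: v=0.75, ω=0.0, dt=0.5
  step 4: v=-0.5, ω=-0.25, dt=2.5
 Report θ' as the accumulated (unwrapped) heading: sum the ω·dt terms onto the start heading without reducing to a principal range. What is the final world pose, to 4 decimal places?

(3.8503, -4.2164, 3.4930)

step 1: θ'=4.8680 (R=1.0000) → pose (3.0121, -5.0210, 4.8680)
step 2: θ'=4.1180 (R=0.5000) → pose (3.0918, -4.6635, 4.1180)
step 3: θ'=4.1180 (straight) → pose (2.8818, -4.9742, 4.1180)
step 4: θ'=3.4930 (R=2.0000) → pose (3.8503, -4.2164, 3.4930)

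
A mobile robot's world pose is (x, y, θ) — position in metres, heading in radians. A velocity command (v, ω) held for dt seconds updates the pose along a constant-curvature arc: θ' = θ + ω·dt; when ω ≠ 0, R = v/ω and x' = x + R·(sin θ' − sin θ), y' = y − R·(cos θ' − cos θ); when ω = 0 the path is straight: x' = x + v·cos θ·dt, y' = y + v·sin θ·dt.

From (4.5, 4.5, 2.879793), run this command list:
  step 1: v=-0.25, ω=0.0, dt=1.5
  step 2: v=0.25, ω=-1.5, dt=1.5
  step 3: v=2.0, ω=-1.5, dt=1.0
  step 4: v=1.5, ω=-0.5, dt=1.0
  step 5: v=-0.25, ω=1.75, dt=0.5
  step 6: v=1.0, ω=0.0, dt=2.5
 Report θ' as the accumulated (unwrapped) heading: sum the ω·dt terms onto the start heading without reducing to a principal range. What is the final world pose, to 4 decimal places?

(9.3858, 2.0536, -0.4952)

step 1: θ'=2.8798 (straight) → pose (4.8622, 4.4029, 2.8798)
step 2: θ'=0.6298 (R=-0.1667) → pose (4.8072, 4.6986, 0.6298)
step 3: θ'=-0.8702 (R=-1.3333) → pose (6.6118, 4.4806, -0.8702)
step 4: θ'=-1.3702 (R=-3.0000) → pose (7.2582, 3.1444, -1.3702)
step 5: θ'=-0.4952 (R=-0.1429) → pose (7.1861, 3.2416, -0.4952)
step 6: θ'=-0.4952 (straight) → pose (9.3858, 2.0536, -0.4952)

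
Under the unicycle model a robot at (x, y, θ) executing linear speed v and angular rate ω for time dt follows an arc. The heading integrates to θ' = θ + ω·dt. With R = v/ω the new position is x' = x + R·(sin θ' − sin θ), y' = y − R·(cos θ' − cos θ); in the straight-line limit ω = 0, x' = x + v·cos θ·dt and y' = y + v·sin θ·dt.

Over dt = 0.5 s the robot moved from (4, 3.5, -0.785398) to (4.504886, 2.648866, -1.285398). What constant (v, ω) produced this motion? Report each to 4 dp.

Δθ = -1.285398 − -0.785398 = -0.500000
ω = Δθ/dt = -0.500000/0.5 = -1.0000
R = −Δy/(cos θ' − cos θ) = -2.0000
v = R·ω = -2.0000·-1.0000 = 2.0000

v = 2.0000, ω = -1.0000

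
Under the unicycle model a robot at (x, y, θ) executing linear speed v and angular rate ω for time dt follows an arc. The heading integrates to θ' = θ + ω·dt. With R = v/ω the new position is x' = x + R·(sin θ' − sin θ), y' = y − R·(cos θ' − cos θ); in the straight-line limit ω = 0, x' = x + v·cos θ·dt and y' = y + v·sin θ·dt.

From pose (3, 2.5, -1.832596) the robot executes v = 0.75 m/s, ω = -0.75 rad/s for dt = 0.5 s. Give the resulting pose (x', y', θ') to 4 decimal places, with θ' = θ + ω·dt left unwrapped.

θ' = -1.8326 + -0.75·0.5 = -2.2076
R = v/ω = 0.75/-0.75 = -1.0000
x' = 3 + -1.0000·(sin -2.2076 − sin -1.8326) = 2.8381
y' = 2.5 − -1.0000·(cos -2.2076 − cos -1.8326) = 2.1642

(2.8381, 2.1642, -2.2076)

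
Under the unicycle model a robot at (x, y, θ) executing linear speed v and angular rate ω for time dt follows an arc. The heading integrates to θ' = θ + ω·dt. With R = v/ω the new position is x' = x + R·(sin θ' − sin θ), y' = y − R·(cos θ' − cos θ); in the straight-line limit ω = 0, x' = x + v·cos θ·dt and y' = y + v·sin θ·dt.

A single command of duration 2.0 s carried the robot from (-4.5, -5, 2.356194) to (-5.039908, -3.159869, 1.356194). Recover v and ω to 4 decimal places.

v = 1.0000, ω = -0.5000

Δθ = 1.356194 − 2.356194 = -1.000000
ω = Δθ/dt = -1.000000/2.0 = -0.5000
R = −Δy/(cos θ' − cos θ) = -2.0000
v = R·ω = -2.0000·-0.5000 = 1.0000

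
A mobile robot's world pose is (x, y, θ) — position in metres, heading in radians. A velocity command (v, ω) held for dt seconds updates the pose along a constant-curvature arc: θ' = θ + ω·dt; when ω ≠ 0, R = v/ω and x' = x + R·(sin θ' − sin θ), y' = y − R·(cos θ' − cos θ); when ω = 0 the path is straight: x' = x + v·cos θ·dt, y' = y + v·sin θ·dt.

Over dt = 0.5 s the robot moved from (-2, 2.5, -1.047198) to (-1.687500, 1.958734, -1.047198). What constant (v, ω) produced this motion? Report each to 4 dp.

Δθ = -1.047198 − -1.047198 = 0.000000
ω = Δθ/dt = 0.000000/0.5 = 0.0000
ω = 0 → v = (Δx·cos θ + Δy·sin θ)/dt = 1.2500

v = 1.2500, ω = 0.0000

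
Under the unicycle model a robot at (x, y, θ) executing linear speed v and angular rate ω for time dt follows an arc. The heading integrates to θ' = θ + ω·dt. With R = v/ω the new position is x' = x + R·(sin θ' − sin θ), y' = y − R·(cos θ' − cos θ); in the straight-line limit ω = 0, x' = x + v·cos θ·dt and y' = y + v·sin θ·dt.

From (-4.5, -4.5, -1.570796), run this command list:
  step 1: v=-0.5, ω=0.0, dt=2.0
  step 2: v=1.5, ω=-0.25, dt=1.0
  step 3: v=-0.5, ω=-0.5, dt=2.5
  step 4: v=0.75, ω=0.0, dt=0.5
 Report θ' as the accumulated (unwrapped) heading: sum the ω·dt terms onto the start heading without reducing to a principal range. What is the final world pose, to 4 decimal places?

step 1: θ'=-1.5708 (straight) → pose (-4.5000, -3.5000, -1.5708)
step 2: θ'=-1.8208 (R=-6.0000) → pose (-4.6865, -4.9844, -1.8208)
step 3: θ'=-3.0708 (R=1.0000) → pose (-3.7884, -4.2343, -3.0708)
step 4: θ'=-3.0708 (straight) → pose (-4.1624, -4.2609, -3.0708)

(-4.1624, -4.2609, -3.0708)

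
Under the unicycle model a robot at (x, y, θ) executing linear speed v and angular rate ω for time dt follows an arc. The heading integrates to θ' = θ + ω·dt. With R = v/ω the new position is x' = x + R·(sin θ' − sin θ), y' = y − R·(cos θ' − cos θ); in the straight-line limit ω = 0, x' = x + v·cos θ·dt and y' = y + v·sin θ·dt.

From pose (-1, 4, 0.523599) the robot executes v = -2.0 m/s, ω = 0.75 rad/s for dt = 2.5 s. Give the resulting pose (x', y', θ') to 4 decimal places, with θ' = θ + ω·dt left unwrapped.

(-1.4707, -0.2733, 2.3986)

θ' = 0.5236 + 0.75·2.5 = 2.3986
R = v/ω = -2.0/0.75 = -2.6667
x' = -1 + -2.6667·(sin 2.3986 − sin 0.5236) = -1.4707
y' = 4 − -2.6667·(cos 2.3986 − cos 0.5236) = -0.2733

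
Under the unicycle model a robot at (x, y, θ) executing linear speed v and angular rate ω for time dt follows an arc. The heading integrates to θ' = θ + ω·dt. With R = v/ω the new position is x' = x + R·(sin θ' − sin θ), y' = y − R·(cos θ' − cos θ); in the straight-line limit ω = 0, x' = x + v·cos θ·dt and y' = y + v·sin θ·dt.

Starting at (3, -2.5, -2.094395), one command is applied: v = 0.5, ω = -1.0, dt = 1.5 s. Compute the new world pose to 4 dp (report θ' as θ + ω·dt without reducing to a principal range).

θ' = -2.0944 + -1.0·1.5 = -3.5944
R = v/ω = 0.5/-1.0 = -0.5000
x' = 3 + -0.5000·(sin -3.5944 − sin -2.0944) = 2.3482
y' = -2.5 − -0.5000·(cos -3.5944 − cos -2.0944) = -2.6996

(2.3482, -2.6996, -3.5944)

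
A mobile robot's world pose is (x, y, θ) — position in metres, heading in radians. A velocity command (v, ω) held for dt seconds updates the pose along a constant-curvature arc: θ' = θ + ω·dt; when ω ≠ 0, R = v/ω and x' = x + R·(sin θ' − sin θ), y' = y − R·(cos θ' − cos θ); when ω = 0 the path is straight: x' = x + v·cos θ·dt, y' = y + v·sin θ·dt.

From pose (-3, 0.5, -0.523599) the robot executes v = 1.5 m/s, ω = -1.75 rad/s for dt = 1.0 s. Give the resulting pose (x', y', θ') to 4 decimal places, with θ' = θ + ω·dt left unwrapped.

θ' = -0.5236 + -1.75·1.0 = -2.2736
R = v/ω = 1.5/-1.75 = -0.8571
x' = -3 + -0.8571·(sin -2.2736 − sin -0.5236) = -2.7745
y' = 0.5 − -0.8571·(cos -2.2736 − cos -0.5236) = -0.7963

(-2.7745, -0.7963, -2.2736)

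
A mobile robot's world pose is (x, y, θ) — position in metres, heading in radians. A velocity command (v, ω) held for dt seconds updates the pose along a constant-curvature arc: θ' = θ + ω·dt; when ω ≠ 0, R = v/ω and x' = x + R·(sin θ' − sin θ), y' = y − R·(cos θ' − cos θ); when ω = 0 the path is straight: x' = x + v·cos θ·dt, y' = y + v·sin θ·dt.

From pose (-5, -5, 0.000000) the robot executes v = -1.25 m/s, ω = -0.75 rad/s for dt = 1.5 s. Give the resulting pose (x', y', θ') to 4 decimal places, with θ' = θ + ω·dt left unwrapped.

θ' = 0.0000 + -0.75·1.5 = -1.1250
R = v/ω = -1.25/-0.75 = 1.6667
x' = -5 + 1.6667·(sin -1.1250 − sin 0.0000) = -6.5038
y' = -5 − 1.6667·(cos -1.1250 − cos 0.0000) = -4.0520

(-6.5038, -4.0520, -1.1250)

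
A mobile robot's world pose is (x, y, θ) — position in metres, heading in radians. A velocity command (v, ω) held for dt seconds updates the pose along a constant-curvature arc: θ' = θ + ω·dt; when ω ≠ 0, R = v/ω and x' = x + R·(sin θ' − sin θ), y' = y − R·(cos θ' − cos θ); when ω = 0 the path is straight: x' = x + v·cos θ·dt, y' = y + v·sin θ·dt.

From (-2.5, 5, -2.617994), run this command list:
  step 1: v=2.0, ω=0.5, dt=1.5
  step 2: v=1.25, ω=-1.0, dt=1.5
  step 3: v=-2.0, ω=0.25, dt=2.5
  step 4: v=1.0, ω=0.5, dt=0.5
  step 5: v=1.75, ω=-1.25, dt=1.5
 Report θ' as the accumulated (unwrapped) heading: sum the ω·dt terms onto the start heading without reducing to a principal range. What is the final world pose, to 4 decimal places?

(-3.4950, 2.6719, -4.3680)

step 1: θ'=-1.8680 (R=4.0000) → pose (-4.3246, 2.7073, -1.8680)
step 2: θ'=-3.3680 (R=-1.2500) → pose (-5.8004, 1.8552, -3.3680)
step 3: θ'=-2.7430 (R=-8.0000) → pose (-0.8996, 2.2782, -2.7430)
step 4: θ'=-2.4930 (R=2.0000) → pose (-1.3315, 2.0289, -2.4930)
step 5: θ'=-4.3680 (R=-1.4000) → pose (-3.4950, 2.6719, -4.3680)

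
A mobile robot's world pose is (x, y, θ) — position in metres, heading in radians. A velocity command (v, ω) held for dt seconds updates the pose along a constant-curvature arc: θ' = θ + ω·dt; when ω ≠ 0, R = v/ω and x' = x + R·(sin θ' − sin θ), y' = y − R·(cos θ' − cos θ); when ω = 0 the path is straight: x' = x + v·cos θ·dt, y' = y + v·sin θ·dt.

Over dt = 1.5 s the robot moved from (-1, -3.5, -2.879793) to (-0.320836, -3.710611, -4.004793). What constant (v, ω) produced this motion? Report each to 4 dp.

Δθ = -4.004793 − -2.879793 = -1.125000
ω = Δθ/dt = -1.125000/1.5 = -0.7500
R = Δx/(sin θ' − sin θ) = 0.6667
v = R·ω = 0.6667·-0.7500 = -0.5000

v = -0.5000, ω = -0.7500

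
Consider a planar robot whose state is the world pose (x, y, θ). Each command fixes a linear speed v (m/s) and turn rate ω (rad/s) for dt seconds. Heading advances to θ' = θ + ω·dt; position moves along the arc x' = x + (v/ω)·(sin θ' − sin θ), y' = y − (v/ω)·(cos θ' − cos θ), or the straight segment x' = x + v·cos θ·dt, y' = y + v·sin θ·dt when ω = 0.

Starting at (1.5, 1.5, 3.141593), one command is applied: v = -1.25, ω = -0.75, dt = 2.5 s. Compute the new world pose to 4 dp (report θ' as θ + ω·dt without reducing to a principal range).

(3.0901, -0.6659, 1.2666)

θ' = 3.1416 + -0.75·2.5 = 1.2666
R = v/ω = -1.25/-0.75 = 1.6667
x' = 1.5 + 1.6667·(sin 1.2666 − sin 3.1416) = 3.0901
y' = 1.5 − 1.6667·(cos 1.2666 − cos 3.1416) = -0.6659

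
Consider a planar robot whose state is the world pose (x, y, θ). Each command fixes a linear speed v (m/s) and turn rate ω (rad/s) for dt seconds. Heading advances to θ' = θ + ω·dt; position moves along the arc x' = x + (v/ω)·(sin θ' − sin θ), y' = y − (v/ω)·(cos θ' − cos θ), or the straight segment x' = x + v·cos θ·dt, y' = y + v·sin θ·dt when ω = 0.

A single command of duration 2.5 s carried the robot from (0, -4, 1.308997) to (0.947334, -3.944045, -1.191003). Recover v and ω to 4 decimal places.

Δθ = -1.191003 − 1.308997 = -2.500000
ω = Δθ/dt = -2.500000/2.5 = -1.0000
R = Δx/(sin θ' − sin θ) = -0.5000
v = R·ω = -0.5000·-1.0000 = 0.5000

v = 0.5000, ω = -1.0000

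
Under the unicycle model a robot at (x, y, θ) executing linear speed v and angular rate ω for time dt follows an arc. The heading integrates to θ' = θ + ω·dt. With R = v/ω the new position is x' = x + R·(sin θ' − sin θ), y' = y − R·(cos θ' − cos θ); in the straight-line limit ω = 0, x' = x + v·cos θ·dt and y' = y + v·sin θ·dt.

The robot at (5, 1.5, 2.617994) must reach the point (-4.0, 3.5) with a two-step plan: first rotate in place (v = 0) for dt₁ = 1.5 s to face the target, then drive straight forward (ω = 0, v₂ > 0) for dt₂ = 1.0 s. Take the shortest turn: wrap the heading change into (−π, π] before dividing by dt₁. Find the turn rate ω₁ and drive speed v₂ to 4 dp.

ω₁ = 0.2033, v₂ = 9.2195

heading to target = atan2(3.5−1.5, -4−5) = 2.9229
Δθ = wrap(2.9229 − 2.6180) = 0.3049; ω₁ = Δθ/dt₁ = 0.2033
distance = √((-4−5)² + (3.5−1.5)²) = 9.2195; v₂ = distance/dt₂ = 9.2195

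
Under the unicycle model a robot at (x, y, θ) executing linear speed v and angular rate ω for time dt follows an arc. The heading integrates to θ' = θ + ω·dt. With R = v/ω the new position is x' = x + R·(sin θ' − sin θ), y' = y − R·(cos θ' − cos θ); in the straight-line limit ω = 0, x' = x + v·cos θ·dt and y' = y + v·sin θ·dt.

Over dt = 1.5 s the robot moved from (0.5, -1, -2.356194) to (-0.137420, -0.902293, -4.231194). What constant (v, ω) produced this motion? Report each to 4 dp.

v = 0.5000, ω = -1.2500

Δθ = -4.231194 − -2.356194 = -1.875000
ω = Δθ/dt = -1.875000/1.5 = -1.2500
R = Δx/(sin θ' − sin θ) = -0.4000
v = R·ω = -0.4000·-1.2500 = 0.5000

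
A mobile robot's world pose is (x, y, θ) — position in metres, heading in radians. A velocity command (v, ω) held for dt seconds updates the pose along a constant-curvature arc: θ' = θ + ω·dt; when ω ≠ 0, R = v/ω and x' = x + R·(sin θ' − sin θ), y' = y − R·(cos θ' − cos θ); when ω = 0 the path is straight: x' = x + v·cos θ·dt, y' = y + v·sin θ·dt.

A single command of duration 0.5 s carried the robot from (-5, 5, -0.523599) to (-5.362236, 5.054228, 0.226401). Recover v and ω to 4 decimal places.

Δθ = 0.226401 − -0.523599 = 0.750000
ω = Δθ/dt = 0.750000/0.5 = 1.5000
R = Δx/(sin θ' − sin θ) = -0.5000
v = R·ω = -0.5000·1.5000 = -0.7500

v = -0.7500, ω = 1.5000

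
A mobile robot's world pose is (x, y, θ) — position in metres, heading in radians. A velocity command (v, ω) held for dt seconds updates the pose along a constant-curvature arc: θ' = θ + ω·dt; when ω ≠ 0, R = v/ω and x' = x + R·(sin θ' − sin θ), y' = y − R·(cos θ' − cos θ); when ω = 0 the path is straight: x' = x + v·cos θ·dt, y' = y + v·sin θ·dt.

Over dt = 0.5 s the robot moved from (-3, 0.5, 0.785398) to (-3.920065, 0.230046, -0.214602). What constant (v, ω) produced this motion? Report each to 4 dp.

v = -2.0000, ω = -2.0000

Δθ = -0.214602 − 0.785398 = -1.000000
ω = Δθ/dt = -1.000000/0.5 = -2.0000
R = Δx/(sin θ' − sin θ) = 1.0000
v = R·ω = 1.0000·-2.0000 = -2.0000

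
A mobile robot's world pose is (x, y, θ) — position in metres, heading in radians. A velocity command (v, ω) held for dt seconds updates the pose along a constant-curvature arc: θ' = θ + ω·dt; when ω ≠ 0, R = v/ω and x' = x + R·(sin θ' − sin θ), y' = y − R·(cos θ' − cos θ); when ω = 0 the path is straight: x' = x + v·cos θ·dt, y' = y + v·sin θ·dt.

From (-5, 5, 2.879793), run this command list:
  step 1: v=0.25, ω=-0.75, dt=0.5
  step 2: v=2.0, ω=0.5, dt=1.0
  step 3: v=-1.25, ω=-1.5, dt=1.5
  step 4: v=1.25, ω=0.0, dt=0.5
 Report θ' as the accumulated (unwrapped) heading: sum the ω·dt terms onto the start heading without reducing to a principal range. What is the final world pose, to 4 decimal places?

(-6.0324, 4.7962, 0.7548)

step 1: θ'=2.5048 (R=-0.3333) → pose (-5.1119, 5.0540, 2.5048)
step 2: θ'=3.0048 (R=4.0000) → pose (-6.9449, 5.8006, 3.0048)
step 3: θ'=0.7548 (R=0.8333) → pose (-6.4876, 4.3680, 0.7548)
step 4: θ'=0.7548 (straight) → pose (-6.0324, 4.7962, 0.7548)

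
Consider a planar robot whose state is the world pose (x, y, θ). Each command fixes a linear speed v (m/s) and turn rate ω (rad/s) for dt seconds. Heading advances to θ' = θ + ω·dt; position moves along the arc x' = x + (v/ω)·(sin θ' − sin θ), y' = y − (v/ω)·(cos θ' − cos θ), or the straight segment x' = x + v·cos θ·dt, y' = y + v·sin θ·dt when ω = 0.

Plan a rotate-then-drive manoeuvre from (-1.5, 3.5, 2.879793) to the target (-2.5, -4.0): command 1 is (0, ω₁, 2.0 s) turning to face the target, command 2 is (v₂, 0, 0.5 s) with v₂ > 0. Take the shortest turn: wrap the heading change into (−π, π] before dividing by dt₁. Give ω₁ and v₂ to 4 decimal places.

heading to target = atan2(-4−3.5, -2.5−-1.5) = -1.7033
Δθ = wrap(-1.7033 − 2.8798) = 1.7000; ω₁ = Δθ/dt₁ = 0.8500
distance = √((-2.5−-1.5)² + (-4−3.5)²) = 7.5664; v₂ = distance/dt₂ = 15.1327

ω₁ = 0.8500, v₂ = 15.1327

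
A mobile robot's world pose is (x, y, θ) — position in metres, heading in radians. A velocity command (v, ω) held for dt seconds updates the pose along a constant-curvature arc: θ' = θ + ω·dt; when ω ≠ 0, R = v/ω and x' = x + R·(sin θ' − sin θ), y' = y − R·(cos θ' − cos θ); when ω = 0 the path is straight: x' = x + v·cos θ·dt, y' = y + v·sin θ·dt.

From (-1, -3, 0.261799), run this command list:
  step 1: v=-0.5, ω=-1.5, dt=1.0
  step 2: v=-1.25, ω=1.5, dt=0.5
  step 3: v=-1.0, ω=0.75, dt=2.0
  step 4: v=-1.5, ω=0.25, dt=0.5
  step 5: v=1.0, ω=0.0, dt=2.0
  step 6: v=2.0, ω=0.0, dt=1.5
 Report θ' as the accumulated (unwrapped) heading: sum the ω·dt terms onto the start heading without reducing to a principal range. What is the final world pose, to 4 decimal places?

(-1.8084, 1.0840, 1.1368)

step 1: θ'=-1.2382 (R=0.3333) → pose (-1.4013, -2.7869, -1.2382)
step 2: θ'=-0.4882 (R=-0.8333) → pose (-1.7981, -2.3230, -0.4882)
step 3: θ'=1.0118 (R=-1.3333) → pose (-3.5539, -2.7934, 1.0118)
step 4: θ'=1.1368 (R=-6.0000) → pose (-3.9109, -3.4524, 1.1368)
step 5: θ'=1.1368 (straight) → pose (-3.0699, -1.6378, 1.1368)
step 6: θ'=1.1368 (straight) → pose (-1.8084, 1.0840, 1.1368)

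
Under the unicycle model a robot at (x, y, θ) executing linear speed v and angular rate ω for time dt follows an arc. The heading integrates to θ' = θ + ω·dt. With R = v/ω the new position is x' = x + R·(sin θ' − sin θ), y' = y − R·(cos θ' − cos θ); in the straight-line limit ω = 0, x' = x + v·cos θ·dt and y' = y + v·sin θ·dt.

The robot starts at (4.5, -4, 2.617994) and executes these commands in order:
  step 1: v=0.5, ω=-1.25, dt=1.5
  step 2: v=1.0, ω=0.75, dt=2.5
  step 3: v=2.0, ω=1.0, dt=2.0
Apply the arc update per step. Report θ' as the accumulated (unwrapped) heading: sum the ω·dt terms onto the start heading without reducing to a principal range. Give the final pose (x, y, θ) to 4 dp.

step 1: θ'=0.7430 (R=-0.4000) → pose (4.4294, -3.3590, 0.7430)
step 2: θ'=2.6180 (R=1.3333) → pose (4.1941, -1.2224, 2.6180)
step 3: θ'=4.6180 (R=2.0000) → pose (1.2030, -2.7659, 4.6180)

(1.2030, -2.7659, 4.6180)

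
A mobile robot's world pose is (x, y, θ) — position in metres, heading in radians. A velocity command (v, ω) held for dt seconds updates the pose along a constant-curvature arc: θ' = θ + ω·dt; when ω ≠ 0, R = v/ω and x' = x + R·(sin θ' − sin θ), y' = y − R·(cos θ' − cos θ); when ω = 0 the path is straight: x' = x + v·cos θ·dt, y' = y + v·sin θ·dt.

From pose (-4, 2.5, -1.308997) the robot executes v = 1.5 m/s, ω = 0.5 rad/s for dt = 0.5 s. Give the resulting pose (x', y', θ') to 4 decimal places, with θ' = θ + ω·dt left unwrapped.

(-3.7178, 1.8072, -1.0590)

θ' = -1.3090 + 0.5·0.5 = -1.0590
R = v/ω = 1.5/0.5 = 3.0000
x' = -4 + 3.0000·(sin -1.0590 − sin -1.3090) = -3.7178
y' = 2.5 − 3.0000·(cos -1.0590 − cos -1.3090) = 1.8072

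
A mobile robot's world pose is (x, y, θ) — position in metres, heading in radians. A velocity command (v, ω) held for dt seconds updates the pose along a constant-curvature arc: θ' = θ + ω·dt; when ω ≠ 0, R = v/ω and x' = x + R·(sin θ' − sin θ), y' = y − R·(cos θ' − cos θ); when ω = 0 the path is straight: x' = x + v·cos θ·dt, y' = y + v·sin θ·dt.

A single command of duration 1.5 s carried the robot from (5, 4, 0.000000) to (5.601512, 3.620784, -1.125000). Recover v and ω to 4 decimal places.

v = 0.5000, ω = -0.7500

Δθ = -1.125000 − 0.000000 = -1.125000
ω = Δθ/dt = -1.125000/1.5 = -0.7500
R = Δx/(sin θ' − sin θ) = -0.6667
v = R·ω = -0.6667·-0.7500 = 0.5000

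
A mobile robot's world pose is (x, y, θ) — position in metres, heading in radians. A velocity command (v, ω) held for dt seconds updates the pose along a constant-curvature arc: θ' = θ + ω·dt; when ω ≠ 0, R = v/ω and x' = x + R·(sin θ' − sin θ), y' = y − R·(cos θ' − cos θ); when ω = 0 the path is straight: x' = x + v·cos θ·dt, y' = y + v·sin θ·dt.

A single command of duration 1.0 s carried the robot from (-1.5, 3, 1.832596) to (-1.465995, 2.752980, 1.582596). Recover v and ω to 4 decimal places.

Δθ = 1.582596 − 1.832596 = -0.250000
ω = Δθ/dt = -0.250000/1.0 = -0.2500
R = −Δy/(cos θ' − cos θ) = 1.0000
v = R·ω = 1.0000·-0.2500 = -0.2500

v = -0.2500, ω = -0.2500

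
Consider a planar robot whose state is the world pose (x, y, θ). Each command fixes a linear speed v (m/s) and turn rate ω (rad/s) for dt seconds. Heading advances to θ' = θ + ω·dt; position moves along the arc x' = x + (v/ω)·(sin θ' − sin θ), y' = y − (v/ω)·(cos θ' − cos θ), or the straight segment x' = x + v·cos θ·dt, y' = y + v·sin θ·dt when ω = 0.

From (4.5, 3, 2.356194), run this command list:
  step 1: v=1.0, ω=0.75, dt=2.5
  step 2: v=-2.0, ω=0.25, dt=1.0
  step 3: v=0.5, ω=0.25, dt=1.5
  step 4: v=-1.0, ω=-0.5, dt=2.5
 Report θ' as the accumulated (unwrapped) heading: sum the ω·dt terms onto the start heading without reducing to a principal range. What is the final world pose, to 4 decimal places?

(4.1215, 5.8736, 3.6062)

step 1: θ'=4.2312 (R=1.3333) → pose (2.3753, 2.6743, 4.2312)
step 2: θ'=4.4812 (R=-8.0000) → pose (3.0709, 4.5439, 4.4812)
step 3: θ'=4.8562 (R=2.0000) → pose (3.0383, 3.7990, 4.8562)
step 4: θ'=3.6062 (R=2.0000) → pose (4.1215, 5.8736, 3.6062)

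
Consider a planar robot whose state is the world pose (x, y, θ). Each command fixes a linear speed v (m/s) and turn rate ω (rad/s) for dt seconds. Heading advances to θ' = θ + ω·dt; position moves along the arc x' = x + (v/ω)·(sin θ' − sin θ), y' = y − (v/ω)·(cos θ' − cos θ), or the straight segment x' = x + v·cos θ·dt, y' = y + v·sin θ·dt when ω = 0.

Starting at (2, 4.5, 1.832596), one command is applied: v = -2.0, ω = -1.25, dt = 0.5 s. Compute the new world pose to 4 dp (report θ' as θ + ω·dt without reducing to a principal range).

θ' = 1.8326 + -1.25·0.5 = 1.2076
R = v/ω = -2.0/-1.25 = 1.6000
x' = 2 + 1.6000·(sin 1.2076 − sin 1.8326) = 1.9501
y' = 4.5 − 1.6000·(cos 1.2076 − cos 1.8326) = 3.5175

(1.9501, 3.5175, 1.2076)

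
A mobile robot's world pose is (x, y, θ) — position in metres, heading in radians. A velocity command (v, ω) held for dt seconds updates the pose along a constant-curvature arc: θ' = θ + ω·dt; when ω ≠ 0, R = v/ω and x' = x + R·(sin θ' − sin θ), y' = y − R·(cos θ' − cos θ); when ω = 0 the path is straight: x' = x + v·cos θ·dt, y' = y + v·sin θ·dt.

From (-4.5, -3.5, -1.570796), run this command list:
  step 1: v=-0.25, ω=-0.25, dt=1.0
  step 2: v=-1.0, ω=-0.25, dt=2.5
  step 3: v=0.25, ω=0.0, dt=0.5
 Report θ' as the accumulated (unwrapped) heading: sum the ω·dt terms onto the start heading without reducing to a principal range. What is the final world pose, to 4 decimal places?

(-3.2532, -1.2522, -2.4458)

step 1: θ'=-1.8208 (R=1.0000) → pose (-4.4689, -3.2526, -1.8208)
step 2: θ'=-2.4458 (R=4.0000) → pose (-3.1573, -1.1720, -2.4458)
step 3: θ'=-2.4458 (straight) → pose (-3.2532, -1.2522, -2.4458)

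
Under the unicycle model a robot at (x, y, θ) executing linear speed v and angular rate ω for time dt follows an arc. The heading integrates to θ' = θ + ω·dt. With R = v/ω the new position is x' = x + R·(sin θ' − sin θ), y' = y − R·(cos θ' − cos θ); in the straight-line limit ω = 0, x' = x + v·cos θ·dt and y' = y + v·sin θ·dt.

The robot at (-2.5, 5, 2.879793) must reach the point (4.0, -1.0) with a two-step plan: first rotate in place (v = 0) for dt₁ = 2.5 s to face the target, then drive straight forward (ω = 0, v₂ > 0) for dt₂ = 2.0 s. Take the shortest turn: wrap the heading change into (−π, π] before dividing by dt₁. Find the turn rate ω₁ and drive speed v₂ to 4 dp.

ω₁ = 1.0632, v₂ = 4.4230

heading to target = atan2(-1−5, 4−-2.5) = -0.7454
Δθ = wrap(-0.7454 − 2.8798) = 2.6580; ω₁ = Δθ/dt₁ = 1.0632
distance = √((4−-2.5)² + (-1−5)²) = 8.8459; v₂ = distance/dt₂ = 4.4230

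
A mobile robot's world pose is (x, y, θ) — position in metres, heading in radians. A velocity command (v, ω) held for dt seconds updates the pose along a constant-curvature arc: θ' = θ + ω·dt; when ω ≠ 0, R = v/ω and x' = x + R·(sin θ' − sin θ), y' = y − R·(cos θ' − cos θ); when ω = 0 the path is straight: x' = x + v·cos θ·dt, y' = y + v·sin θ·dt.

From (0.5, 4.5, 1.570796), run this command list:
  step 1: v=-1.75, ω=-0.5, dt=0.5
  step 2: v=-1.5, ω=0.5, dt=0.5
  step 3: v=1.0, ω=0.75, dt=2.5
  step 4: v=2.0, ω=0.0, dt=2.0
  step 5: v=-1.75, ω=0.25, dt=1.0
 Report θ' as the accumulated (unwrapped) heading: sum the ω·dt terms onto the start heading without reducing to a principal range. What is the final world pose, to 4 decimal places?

(-3.6640, 3.6922, 3.6958)

step 1: θ'=1.3208 (R=3.5000) → pose (0.3912, 3.6341, 1.3208)
step 2: θ'=1.5708 (R=-3.0000) → pose (0.2979, 2.8919, 1.5708)
step 3: θ'=3.4458 (R=1.3333) → pose (-1.4348, 4.1640, 3.4458)
step 4: θ'=3.4458 (straight) → pose (-5.2511, 2.9659, 3.4458)
step 5: θ'=3.6958 (R=-7.0000) → pose (-3.6640, 3.6922, 3.6958)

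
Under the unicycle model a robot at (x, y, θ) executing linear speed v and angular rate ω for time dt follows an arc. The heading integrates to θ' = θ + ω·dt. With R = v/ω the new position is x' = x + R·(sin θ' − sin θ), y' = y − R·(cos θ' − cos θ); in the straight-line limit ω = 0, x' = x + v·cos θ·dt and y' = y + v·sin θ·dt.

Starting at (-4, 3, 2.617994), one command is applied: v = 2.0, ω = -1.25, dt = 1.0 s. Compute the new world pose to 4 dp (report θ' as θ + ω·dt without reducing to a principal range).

θ' = 2.6180 + -1.25·1.0 = 1.3680
R = v/ω = 2.0/-1.25 = -1.6000
x' = -4 + -1.6000·(sin 1.3680 − sin 2.6180) = -4.7672
y' = 3 − -1.6000·(cos 1.3680 − cos 2.6180) = 4.7079

(-4.7672, 4.7079, 1.3680)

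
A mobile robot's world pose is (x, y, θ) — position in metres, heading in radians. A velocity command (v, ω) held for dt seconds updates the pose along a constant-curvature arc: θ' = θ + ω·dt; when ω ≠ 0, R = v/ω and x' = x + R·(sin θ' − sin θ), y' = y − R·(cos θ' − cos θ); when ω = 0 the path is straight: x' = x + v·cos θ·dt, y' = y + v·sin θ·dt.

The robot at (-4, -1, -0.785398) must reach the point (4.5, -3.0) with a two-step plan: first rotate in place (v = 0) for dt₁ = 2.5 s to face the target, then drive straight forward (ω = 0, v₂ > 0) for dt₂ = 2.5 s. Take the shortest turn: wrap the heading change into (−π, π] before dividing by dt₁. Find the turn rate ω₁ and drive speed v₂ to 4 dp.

ω₁ = 0.2217, v₂ = 3.4928

heading to target = atan2(-3−-1, 4.5−-4) = -0.2311
Δθ = wrap(-0.2311 − -0.7854) = 0.5543; ω₁ = Δθ/dt₁ = 0.2217
distance = √((4.5−-4)² + (-3−-1)²) = 8.7321; v₂ = distance/dt₂ = 3.4928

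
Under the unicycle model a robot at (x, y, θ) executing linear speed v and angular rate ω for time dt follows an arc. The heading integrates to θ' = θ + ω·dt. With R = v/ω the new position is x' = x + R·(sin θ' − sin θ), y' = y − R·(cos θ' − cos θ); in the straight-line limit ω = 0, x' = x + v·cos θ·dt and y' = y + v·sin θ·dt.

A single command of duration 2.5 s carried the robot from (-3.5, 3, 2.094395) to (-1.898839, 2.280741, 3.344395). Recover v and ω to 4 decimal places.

Δθ = 3.344395 − 2.094395 = 1.250000
ω = Δθ/dt = 1.250000/2.5 = 0.5000
R = Δx/(sin θ' − sin θ) = -1.5000
v = R·ω = -1.5000·0.5000 = -0.7500

v = -0.7500, ω = 0.5000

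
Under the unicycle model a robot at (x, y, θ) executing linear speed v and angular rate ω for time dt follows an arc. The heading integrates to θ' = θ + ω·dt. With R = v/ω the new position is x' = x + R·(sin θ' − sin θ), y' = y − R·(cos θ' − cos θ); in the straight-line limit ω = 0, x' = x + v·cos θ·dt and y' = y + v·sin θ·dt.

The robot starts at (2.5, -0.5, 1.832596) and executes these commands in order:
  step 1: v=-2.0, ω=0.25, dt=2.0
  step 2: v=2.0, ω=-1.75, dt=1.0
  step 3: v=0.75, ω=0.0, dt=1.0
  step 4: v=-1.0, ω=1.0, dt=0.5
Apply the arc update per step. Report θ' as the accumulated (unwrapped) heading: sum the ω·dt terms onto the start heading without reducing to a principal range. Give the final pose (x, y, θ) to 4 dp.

(4.9301, -2.1614, 1.0826)

step 1: θ'=2.3326 (R=-8.0000) → pose (4.4386, -3.9512, 2.3326)
step 2: θ'=0.5826 (R=-1.1429) → pose (4.6368, -2.2081, 0.5826)
step 3: θ'=0.5826 (straight) → pose (5.2631, -1.7954, 0.5826)
step 4: θ'=1.0826 (R=-1.0000) → pose (4.9301, -2.1614, 1.0826)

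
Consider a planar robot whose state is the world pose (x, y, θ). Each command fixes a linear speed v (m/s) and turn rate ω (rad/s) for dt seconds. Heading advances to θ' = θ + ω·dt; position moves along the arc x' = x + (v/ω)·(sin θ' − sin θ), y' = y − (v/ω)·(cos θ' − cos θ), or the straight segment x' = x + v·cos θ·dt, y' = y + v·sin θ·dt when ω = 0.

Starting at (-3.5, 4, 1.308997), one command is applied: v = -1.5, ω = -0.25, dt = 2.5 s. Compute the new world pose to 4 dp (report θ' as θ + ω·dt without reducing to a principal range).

(-5.5042, 0.9026, 0.6840)

θ' = 1.3090 + -0.25·2.5 = 0.6840
R = v/ω = -1.5/-0.25 = 6.0000
x' = -3.5 + 6.0000·(sin 0.6840 − sin 1.3090) = -5.5042
y' = 4 − 6.0000·(cos 0.6840 − cos 1.3090) = 0.9026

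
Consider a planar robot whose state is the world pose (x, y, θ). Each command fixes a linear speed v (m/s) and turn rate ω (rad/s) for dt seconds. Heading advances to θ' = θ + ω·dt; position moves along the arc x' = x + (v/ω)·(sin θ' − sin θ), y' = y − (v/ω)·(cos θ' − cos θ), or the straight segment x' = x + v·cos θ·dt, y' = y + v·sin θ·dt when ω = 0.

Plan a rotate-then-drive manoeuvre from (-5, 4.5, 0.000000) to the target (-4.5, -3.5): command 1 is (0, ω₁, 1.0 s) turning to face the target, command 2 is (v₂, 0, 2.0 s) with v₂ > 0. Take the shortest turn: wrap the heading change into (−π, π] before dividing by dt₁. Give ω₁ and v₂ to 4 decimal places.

ω₁ = -1.5084, v₂ = 4.0078

heading to target = atan2(-3.5−4.5, -4.5−-5) = -1.5084
Δθ = wrap(-1.5084 − 0.0000) = -1.5084; ω₁ = Δθ/dt₁ = -1.5084
distance = √((-4.5−-5)² + (-3.5−4.5)²) = 8.0156; v₂ = distance/dt₂ = 4.0078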